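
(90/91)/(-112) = -0.01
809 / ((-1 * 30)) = -809 / 30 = -26.97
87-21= 66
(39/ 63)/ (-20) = -13/ 420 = -0.03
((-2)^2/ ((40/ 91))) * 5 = 91/ 2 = 45.50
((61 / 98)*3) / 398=183 / 39004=0.00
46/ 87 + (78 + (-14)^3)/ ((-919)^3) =35703203656/ 67525185633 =0.53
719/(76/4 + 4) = 719/23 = 31.26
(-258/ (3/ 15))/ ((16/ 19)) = -12255/ 8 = -1531.88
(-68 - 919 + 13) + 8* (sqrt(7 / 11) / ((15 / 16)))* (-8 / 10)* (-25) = -974 + 512* sqrt(77) / 33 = -837.86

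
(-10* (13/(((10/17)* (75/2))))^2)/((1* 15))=-97682/421875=-0.23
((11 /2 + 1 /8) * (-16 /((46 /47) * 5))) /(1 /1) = -423 /23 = -18.39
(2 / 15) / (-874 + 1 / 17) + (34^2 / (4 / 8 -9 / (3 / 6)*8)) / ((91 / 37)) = -19064796098 / 5820304035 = -3.28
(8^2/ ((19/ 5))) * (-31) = -9920/ 19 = -522.11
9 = 9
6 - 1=5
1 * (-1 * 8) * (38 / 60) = -76 / 15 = -5.07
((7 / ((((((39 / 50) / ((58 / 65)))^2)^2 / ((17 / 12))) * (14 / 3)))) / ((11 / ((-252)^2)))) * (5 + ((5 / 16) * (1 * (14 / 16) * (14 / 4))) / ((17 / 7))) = 1016959565343750 / 8973037931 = 113335.03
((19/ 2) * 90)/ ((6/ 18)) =2565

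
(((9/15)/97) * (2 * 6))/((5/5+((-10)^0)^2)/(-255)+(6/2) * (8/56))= 12852/72847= 0.18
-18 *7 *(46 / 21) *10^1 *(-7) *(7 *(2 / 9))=30053.33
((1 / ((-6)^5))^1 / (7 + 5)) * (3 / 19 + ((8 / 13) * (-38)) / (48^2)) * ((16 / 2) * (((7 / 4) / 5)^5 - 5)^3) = 0.00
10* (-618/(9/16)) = -32960/3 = -10986.67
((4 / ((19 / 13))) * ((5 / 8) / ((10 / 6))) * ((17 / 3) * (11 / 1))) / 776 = 2431 / 29488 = 0.08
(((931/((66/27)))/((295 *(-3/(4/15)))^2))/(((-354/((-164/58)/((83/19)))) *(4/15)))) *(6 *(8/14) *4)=6630848/2039182418625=0.00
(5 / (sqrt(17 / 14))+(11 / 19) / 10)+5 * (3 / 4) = 1447 / 380+5 * sqrt(238) / 17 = 8.35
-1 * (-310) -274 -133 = -97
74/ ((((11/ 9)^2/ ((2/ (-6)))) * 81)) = -74/ 363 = -0.20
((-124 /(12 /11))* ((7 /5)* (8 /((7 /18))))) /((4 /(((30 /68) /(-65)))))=6138 /1105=5.55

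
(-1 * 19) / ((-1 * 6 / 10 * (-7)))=-95 / 21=-4.52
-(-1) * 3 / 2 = 3 / 2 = 1.50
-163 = -163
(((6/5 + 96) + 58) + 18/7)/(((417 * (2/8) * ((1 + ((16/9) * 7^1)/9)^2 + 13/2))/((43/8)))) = 0.67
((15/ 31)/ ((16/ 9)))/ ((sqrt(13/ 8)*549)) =15*sqrt(26)/ 196664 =0.00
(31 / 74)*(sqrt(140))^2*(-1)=-2170 / 37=-58.65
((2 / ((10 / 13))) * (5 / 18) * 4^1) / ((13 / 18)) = 4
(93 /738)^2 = 961 /60516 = 0.02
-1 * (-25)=25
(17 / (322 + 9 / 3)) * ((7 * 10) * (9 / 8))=1071 / 260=4.12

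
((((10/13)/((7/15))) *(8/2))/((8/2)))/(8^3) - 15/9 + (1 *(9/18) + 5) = 3.84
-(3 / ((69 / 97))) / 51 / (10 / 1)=-97 / 11730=-0.01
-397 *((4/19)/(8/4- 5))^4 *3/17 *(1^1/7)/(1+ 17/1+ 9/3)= -0.00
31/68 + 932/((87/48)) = 1014915/1972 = 514.66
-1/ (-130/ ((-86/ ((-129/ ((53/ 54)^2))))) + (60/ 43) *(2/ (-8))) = 120787/ 24492795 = 0.00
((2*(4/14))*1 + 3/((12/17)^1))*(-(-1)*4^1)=135/7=19.29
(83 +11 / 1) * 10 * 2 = 1880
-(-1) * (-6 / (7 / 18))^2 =11664 / 49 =238.04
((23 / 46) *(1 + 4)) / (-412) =-5 / 824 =-0.01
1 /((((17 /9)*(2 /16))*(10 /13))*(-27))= -52 /255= -0.20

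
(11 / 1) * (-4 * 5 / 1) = -220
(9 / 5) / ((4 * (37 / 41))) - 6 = -5.50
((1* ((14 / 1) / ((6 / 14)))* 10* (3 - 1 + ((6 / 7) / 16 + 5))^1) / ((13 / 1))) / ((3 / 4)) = 27650 / 117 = 236.32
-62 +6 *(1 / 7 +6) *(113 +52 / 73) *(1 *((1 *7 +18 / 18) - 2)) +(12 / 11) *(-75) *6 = 138241526 / 5621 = 24593.76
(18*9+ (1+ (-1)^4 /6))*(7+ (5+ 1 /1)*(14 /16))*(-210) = -1678985 /4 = -419746.25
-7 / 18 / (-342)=0.00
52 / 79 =0.66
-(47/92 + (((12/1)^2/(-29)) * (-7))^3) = -94226857387/2243788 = -41994.55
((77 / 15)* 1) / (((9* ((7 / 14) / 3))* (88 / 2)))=7 / 90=0.08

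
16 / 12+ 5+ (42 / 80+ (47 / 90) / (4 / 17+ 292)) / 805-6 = 120212737 / 359931600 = 0.33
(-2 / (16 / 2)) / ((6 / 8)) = -1 / 3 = -0.33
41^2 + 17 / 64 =107601 / 64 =1681.27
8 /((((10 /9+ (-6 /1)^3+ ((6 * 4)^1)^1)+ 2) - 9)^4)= 52488 /10061336585521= 0.00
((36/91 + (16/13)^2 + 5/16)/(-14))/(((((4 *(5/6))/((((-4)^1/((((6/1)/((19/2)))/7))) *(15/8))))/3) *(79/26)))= 7194825/1840384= 3.91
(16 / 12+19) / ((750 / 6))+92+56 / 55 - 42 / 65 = 4962173 / 53625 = 92.53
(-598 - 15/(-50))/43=-139/10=-13.90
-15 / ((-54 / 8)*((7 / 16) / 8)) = 2560 / 63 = 40.63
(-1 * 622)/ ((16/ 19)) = -5909/ 8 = -738.62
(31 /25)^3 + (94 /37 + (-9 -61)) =-37897733 /578125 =-65.55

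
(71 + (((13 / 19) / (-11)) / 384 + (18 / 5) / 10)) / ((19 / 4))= 143176379 / 9530400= 15.02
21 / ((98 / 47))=141 / 14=10.07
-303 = -303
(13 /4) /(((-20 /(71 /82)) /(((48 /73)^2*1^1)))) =-66456 /1092445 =-0.06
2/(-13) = -2/13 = -0.15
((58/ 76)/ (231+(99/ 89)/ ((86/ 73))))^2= 12317226289/ 1137761404256961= 0.00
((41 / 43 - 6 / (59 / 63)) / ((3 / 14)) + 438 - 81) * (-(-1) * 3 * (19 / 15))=47945303 / 38055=1259.89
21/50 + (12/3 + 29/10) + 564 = 14283/25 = 571.32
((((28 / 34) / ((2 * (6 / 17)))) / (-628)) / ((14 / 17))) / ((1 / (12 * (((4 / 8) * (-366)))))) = 3111 / 628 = 4.95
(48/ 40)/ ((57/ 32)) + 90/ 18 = 539/ 95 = 5.67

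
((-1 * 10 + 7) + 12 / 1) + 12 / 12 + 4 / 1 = 14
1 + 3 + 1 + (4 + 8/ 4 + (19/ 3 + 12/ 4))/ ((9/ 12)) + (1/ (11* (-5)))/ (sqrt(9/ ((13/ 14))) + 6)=sqrt(182)/ 6270 + 239266/ 9405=25.44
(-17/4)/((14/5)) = -85/56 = -1.52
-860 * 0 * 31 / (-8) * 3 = 0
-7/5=-1.40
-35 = -35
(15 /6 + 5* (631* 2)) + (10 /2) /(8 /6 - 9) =290345 /46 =6311.85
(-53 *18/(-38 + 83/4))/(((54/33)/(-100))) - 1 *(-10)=-232510/69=-3369.71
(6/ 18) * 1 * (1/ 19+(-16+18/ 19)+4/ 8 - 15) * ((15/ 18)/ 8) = -295/ 288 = -1.02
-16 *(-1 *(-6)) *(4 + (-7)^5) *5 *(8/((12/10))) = 53769600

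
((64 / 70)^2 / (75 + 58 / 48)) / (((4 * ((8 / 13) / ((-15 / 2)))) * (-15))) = 4992 / 2240525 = 0.00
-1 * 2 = -2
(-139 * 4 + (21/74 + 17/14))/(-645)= 47872/55685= 0.86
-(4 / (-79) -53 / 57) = 4415 / 4503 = 0.98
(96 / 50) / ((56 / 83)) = 498 / 175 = 2.85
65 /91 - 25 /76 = 205 /532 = 0.39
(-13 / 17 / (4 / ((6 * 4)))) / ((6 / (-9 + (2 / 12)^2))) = 247 / 36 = 6.86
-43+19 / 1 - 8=-32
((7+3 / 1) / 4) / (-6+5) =-5 / 2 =-2.50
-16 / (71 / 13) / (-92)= 52 / 1633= 0.03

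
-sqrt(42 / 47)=-sqrt(1974) / 47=-0.95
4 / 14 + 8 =58 / 7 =8.29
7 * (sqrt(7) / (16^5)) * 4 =7 * sqrt(7) / 262144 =0.00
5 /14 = 0.36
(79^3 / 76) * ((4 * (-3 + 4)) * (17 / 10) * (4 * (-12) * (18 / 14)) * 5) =-1810439208 / 133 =-13612324.87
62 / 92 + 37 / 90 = 1123 / 1035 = 1.09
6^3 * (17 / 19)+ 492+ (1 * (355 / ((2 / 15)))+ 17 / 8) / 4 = 821663 / 608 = 1351.42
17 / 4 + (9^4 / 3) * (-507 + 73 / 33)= -48574541 / 44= -1103966.84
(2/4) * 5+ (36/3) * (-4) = -91/2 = -45.50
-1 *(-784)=784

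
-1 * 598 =-598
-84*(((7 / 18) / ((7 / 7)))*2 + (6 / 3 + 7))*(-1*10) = 24640 / 3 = 8213.33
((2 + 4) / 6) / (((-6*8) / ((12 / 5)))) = -1 / 20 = -0.05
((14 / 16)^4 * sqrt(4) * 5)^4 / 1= 20770581606000625 / 17592186044416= 1180.67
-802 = -802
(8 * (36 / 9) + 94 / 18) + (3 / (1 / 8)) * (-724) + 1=-156040 / 9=-17337.78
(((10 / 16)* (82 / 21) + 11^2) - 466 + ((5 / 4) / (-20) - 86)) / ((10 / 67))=-9649139 / 3360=-2871.77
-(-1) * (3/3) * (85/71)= 85/71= 1.20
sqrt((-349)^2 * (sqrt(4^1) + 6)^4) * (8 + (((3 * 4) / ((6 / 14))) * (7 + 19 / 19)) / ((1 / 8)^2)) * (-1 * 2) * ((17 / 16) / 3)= -680823616 / 3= -226941205.33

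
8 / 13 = 0.62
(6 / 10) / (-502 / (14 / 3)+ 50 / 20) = -42 / 7355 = -0.01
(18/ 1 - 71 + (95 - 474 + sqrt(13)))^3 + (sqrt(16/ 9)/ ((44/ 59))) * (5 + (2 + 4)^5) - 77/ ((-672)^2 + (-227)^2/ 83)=-9078238825794232/ 112599003 + 559885 * sqrt(13)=-78605810.44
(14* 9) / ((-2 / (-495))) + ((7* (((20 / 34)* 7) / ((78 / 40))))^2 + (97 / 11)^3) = 18774305779652 / 585066339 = 32089.19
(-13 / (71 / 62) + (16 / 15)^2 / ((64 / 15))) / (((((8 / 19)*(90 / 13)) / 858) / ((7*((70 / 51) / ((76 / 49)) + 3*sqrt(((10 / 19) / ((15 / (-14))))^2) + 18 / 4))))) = -255258700697 / 1629450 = -156653.29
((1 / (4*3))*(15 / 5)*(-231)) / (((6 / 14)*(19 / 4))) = -539 / 19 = -28.37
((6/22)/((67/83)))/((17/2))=0.04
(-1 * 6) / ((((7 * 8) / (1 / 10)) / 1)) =-3 / 280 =-0.01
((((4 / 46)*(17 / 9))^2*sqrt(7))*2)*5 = 11560*sqrt(7) / 42849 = 0.71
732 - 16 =716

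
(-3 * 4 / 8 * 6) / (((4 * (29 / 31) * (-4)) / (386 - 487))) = -28179 / 464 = -60.73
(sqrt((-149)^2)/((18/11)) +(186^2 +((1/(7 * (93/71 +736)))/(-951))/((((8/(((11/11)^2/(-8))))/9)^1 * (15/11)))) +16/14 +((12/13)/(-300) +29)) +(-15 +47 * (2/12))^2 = 34768.56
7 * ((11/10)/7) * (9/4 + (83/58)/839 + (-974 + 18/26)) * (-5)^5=8446567848125/2530424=3338004.95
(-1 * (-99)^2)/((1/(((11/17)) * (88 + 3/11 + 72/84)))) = -565245.91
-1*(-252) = 252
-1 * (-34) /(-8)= -17 /4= -4.25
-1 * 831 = -831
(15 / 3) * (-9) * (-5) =225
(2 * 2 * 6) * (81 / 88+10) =2883 / 11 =262.09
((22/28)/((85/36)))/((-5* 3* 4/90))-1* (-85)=50278/595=84.50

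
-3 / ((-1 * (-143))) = -3 / 143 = -0.02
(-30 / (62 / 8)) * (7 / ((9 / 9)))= -840 / 31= -27.10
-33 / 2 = -16.50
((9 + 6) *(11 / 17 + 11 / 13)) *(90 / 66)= 6750 / 221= 30.54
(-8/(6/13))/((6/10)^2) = -1300/27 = -48.15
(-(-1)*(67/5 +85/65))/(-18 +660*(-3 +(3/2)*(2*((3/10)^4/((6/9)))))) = -191200/25661259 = -0.01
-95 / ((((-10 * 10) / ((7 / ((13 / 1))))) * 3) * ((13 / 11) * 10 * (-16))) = -1463 / 1622400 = -0.00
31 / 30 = 1.03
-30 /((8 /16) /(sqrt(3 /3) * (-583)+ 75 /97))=3388560 /97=34933.61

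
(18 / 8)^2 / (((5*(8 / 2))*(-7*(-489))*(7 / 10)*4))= 27 / 1022336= 0.00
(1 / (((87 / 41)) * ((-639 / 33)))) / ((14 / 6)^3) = -0.00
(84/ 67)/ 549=28/ 12261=0.00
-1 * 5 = -5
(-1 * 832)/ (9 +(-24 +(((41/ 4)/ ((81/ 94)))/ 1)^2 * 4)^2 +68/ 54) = -43046721/ 15197857603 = -0.00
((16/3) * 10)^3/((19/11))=45056000/513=87828.46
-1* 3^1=-3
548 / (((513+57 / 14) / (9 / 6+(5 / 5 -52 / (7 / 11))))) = -607732 / 7239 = -83.95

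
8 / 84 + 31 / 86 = 823 / 1806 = 0.46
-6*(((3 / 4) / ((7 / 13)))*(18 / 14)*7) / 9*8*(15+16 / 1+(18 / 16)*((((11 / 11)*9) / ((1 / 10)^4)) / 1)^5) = -3108929850000000000000014508 / 7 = -444132835714285714285716400.00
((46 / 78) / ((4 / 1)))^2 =529 / 24336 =0.02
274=274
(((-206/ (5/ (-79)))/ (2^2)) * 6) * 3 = 73233/ 5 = 14646.60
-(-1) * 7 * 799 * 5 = 27965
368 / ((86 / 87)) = 16008 / 43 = 372.28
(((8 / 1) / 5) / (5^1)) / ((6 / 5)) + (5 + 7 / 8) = 737 / 120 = 6.14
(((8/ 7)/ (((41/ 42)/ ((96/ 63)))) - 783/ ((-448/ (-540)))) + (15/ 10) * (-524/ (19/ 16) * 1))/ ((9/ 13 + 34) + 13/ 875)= -46.21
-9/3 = -3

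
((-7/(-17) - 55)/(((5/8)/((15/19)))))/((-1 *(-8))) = -2784/323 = -8.62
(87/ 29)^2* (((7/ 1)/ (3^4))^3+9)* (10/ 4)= 11958280/ 59049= 202.51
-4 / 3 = -1.33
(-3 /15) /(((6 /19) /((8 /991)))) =-76 /14865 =-0.01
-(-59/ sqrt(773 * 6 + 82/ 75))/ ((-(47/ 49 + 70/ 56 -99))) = 28910 * sqrt(260949)/ 1650154493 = 0.01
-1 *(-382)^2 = -145924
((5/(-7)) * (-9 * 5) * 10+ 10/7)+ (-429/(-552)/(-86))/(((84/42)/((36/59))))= 1054977071/3267656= 322.85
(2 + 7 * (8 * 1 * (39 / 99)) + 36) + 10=70.06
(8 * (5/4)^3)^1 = 125/8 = 15.62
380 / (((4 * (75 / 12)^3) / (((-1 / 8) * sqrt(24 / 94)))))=-304 * sqrt(141) / 146875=-0.02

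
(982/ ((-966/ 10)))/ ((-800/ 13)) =6383/ 38640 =0.17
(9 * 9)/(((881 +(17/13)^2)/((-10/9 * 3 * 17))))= -129285/24863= -5.20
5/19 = 0.26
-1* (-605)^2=-366025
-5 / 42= -0.12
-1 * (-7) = 7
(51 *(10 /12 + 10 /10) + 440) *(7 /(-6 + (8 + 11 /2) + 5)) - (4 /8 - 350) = 32413 /50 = 648.26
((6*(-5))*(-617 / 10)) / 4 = 1851 / 4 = 462.75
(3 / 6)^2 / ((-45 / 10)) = -1 / 18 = -0.06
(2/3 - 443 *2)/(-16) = 166/3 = 55.33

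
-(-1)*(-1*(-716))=716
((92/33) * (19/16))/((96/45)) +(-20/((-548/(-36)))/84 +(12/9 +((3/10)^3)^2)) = 181670719451/63294000000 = 2.87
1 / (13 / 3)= 3 / 13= 0.23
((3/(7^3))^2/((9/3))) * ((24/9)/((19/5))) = 40/2235331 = 0.00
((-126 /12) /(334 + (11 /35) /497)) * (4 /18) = -121765 /17429823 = -0.01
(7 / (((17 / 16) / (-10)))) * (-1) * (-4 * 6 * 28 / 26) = -376320 / 221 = -1702.81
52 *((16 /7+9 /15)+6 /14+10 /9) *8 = 579904 /315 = 1840.97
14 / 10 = 7 / 5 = 1.40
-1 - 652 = -653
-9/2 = -4.50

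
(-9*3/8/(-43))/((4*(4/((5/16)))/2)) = 135/44032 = 0.00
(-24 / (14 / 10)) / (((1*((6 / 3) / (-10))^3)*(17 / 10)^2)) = 1500000 / 2023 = 741.47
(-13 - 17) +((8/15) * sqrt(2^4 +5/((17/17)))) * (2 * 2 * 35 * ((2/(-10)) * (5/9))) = -68.02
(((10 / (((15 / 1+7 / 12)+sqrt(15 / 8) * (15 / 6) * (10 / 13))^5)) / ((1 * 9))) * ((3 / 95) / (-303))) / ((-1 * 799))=132235650915042016370755584 / 562489898606428434179493650493297337843-284294399054267375025408000 * sqrt(30) / 9562328276309283381051392058386054743331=0.00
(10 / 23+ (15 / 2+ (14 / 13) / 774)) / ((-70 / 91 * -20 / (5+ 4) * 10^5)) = 1836637 / 39560000000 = 0.00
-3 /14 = -0.21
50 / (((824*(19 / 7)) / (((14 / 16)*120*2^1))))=18375 / 3914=4.69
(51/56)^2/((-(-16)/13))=33813/50176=0.67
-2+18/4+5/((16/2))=25/8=3.12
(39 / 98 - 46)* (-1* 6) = 13407 / 49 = 273.61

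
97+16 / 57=5545 / 57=97.28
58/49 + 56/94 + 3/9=14597/6909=2.11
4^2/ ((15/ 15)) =16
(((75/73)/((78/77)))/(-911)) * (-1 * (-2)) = -1925/864539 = -0.00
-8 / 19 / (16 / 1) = -1 / 38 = -0.03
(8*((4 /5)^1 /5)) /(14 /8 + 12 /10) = 128 /295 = 0.43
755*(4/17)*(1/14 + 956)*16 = 323381600/119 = 2717492.44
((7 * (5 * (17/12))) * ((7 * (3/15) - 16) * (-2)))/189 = 7.66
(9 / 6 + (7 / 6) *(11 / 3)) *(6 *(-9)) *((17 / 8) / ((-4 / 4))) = 663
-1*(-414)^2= -171396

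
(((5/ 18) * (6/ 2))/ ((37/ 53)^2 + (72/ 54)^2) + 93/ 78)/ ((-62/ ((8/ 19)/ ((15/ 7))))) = -500332/ 101187255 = -0.00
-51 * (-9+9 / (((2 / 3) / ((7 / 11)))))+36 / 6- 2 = 547 / 22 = 24.86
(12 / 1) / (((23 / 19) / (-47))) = -10716 / 23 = -465.91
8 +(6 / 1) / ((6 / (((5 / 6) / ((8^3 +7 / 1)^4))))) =8.00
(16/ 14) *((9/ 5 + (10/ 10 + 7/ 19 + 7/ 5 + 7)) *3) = 3768/ 95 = 39.66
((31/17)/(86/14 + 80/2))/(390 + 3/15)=1085/10712941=0.00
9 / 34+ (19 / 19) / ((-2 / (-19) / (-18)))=-5805 / 34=-170.74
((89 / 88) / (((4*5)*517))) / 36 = 89 / 32757120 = 0.00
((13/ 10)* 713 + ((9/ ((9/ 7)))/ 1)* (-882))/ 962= -52471/ 9620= -5.45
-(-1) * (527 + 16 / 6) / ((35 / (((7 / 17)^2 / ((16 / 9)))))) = 33369 / 23120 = 1.44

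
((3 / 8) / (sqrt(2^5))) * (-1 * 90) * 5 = -675 * sqrt(2) / 32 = -29.83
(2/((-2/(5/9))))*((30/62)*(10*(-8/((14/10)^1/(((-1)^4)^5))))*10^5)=1000000000/651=1536098.31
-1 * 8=-8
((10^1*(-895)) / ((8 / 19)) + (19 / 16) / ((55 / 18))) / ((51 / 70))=-65468053 / 2244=-29174.71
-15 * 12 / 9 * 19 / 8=-95 / 2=-47.50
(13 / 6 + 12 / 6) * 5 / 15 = 25 / 18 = 1.39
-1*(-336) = 336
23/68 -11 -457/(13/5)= -164805/884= -186.43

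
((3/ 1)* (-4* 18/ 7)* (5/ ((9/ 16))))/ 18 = -320/ 21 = -15.24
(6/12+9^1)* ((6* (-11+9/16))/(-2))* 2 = 9519/16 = 594.94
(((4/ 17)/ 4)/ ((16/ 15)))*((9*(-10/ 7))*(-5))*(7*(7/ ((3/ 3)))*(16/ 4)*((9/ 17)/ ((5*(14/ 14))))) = 42525/ 578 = 73.57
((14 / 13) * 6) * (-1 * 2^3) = -672 / 13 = -51.69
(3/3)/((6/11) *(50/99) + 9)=0.11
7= 7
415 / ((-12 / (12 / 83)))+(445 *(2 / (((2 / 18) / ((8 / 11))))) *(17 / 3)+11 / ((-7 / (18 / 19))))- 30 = 48241577 / 1463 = 32974.42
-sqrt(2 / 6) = -sqrt(3) / 3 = -0.58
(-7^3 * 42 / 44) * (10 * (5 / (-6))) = 60025 / 22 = 2728.41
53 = 53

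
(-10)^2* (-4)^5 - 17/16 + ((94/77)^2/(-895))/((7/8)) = -60859303703153/594322960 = -102401.06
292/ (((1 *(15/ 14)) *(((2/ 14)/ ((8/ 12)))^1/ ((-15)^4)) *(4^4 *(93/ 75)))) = 100603125/ 496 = 202828.88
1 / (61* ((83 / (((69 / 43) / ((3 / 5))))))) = 115 / 217709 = 0.00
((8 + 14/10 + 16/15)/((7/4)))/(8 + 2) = 314/525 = 0.60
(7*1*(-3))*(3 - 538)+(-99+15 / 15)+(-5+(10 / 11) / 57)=6979774 / 627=11132.02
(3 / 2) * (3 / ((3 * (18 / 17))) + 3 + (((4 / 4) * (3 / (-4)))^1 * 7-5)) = -227 / 24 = -9.46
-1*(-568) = 568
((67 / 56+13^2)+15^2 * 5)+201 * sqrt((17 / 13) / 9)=67 * sqrt(221) / 13+72531 / 56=1371.81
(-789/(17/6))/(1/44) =-208296/17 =-12252.71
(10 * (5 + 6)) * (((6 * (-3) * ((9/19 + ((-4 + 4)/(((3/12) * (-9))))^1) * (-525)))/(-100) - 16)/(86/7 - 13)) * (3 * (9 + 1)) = 5333790/19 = 280725.79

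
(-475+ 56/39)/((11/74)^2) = -9194204/429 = -21431.71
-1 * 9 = -9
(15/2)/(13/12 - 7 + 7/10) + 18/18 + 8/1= 2367/313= 7.56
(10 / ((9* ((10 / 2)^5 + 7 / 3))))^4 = 625 / 39223536717350241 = 0.00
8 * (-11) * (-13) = 1144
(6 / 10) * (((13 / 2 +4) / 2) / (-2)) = -1.58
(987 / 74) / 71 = 987 / 5254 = 0.19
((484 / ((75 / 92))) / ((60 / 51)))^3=6777450543438784 / 52734375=128520543.64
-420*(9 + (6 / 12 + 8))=-7350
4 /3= 1.33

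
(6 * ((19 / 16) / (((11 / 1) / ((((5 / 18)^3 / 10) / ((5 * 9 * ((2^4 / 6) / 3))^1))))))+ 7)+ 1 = 21897311 / 2737152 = 8.00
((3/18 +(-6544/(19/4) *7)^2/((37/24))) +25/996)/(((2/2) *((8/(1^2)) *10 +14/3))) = 802552081608083/1126369096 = 712512.52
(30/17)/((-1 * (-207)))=0.01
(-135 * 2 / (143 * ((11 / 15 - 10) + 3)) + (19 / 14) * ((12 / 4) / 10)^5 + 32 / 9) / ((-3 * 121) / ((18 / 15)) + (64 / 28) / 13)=-326895077713 / 25602201900000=-0.01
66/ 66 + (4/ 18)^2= 85/ 81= 1.05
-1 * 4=-4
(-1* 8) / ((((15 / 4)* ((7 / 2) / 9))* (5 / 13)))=-2496 / 175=-14.26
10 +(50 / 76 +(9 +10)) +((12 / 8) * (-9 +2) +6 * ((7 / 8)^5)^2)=20.74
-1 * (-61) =61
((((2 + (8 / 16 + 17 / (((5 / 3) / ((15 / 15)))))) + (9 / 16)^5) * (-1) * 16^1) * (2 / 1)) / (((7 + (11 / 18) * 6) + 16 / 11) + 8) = -20.29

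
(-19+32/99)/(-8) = 1849/792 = 2.33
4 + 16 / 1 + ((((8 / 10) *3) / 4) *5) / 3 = 21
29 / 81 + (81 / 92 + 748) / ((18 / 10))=3103033 / 7452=416.40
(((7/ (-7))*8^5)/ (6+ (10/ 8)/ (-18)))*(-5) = 11796480/ 427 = 27626.42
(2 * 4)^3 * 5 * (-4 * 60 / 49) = -614400 / 49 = -12538.78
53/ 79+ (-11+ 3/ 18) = -10.16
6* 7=42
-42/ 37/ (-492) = 7/ 3034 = 0.00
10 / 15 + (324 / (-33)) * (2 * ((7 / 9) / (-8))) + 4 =217 / 33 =6.58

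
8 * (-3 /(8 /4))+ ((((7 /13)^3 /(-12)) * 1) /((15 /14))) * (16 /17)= -20187668 /1680705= -12.01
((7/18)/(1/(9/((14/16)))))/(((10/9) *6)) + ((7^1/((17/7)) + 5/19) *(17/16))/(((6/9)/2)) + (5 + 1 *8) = 4489/190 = 23.63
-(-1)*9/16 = 9/16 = 0.56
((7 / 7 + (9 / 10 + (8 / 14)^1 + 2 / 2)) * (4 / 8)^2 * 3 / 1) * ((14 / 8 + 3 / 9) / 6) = 405 / 448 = 0.90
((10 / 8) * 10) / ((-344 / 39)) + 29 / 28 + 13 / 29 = 0.07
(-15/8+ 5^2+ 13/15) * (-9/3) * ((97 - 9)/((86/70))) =-221683/43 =-5155.42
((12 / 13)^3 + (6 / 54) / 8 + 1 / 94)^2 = 36359730189409 / 55273990883904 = 0.66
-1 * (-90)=90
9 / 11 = 0.82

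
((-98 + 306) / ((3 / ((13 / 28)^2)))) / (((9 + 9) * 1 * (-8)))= -2197 / 21168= -0.10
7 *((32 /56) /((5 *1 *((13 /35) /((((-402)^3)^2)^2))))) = 498735943217626015929769931685888 /13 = 38364303324432770456136150000000.00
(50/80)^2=25/64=0.39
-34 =-34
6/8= 3/4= 0.75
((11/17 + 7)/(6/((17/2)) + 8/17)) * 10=65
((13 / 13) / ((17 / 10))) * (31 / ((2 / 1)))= 155 / 17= 9.12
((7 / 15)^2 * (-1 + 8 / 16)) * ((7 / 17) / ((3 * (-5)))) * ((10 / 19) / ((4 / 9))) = 0.00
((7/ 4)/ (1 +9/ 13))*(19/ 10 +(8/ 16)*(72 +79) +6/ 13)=35427/ 440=80.52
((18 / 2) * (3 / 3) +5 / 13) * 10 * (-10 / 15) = -2440 / 39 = -62.56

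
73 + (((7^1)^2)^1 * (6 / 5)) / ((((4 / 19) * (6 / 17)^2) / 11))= 2968409 / 120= 24736.74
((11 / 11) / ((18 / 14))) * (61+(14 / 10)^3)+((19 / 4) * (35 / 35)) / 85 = 49.63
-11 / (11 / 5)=-5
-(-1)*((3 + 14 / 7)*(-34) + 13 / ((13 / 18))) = -152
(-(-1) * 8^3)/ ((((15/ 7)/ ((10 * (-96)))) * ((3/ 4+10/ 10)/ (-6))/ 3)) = 2359296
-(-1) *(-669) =-669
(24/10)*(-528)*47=-297792/5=-59558.40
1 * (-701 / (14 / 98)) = -4907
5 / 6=0.83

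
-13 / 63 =-0.21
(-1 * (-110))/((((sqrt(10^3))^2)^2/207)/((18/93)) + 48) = 34155/7764904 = 0.00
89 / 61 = 1.46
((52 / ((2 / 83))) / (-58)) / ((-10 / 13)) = 48.37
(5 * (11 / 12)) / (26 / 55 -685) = -3025 / 451788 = -0.01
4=4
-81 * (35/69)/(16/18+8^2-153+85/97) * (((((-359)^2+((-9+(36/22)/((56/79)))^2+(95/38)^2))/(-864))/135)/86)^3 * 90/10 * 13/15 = -18458304388773389796757779387541/2366129801440315271355346940998975488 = -0.00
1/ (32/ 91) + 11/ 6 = 449/ 96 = 4.68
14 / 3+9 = 41 / 3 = 13.67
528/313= 1.69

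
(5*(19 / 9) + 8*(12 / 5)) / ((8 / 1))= 1339 / 360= 3.72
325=325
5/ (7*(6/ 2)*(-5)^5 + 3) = -5/ 65622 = -0.00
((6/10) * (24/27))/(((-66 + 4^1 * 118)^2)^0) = 8/15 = 0.53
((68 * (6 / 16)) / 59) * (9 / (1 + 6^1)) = 459 / 826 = 0.56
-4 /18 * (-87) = 58 /3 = 19.33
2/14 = 1/7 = 0.14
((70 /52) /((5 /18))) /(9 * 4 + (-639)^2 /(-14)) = -98 /589069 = -0.00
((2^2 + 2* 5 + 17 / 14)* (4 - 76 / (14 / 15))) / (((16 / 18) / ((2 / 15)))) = -176.70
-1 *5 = -5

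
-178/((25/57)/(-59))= 598614/25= 23944.56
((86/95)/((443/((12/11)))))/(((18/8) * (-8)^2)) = 43/2777610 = 0.00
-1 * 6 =-6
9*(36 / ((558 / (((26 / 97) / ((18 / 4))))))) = 104 / 3007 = 0.03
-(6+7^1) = -13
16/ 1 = 16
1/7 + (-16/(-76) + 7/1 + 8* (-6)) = -5406/133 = -40.65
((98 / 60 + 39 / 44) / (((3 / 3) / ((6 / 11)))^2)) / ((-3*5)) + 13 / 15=81526 / 99825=0.82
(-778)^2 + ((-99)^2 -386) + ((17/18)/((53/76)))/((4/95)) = 586453531/954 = 614731.16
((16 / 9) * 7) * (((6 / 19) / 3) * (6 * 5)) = 2240 / 57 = 39.30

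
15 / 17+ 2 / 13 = 229 / 221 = 1.04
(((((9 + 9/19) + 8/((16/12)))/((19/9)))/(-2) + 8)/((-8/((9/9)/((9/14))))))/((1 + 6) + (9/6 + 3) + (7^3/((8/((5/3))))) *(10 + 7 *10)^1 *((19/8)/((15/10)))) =-10955/117781304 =-0.00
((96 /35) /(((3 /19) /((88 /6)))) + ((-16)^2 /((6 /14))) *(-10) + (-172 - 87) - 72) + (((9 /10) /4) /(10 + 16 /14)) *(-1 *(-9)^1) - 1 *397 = -28157747 /4368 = -6446.37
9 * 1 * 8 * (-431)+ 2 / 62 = -961991 / 31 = -31031.97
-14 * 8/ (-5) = 112/ 5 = 22.40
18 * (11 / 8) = 99 / 4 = 24.75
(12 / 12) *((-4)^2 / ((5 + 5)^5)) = 1 / 6250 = 0.00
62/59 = 1.05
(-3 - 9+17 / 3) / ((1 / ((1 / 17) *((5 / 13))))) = -95 / 663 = -0.14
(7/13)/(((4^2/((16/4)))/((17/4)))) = 119/208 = 0.57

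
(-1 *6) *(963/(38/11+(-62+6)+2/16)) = 508464/4613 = 110.22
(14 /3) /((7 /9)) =6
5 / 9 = 0.56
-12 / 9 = -4 / 3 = -1.33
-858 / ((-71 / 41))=35178 / 71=495.46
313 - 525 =-212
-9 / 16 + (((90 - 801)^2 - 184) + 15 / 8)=8085413 / 16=505338.31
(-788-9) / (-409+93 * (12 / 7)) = 5579 / 1747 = 3.19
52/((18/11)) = 286/9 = 31.78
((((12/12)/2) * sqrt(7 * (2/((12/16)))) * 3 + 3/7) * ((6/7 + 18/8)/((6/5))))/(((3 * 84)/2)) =145/16464 + 145 * sqrt(42)/7056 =0.14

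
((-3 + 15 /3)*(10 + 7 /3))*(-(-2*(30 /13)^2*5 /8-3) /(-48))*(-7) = 17612 /507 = 34.74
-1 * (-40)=40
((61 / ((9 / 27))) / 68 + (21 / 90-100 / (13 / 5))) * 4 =-471221 / 3315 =-142.15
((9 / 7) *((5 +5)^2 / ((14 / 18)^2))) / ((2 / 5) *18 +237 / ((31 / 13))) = 3766500 / 1888901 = 1.99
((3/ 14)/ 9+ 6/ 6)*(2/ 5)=0.41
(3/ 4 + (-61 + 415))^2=2013561/ 16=125847.56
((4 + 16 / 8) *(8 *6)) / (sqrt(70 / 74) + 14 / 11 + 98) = 2.87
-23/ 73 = -0.32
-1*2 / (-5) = 2 / 5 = 0.40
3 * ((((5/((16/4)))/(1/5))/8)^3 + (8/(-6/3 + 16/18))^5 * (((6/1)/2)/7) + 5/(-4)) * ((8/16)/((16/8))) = -17833863505887/2867200000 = -6219.96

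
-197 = -197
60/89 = 0.67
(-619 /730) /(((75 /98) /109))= -3306079 /27375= -120.77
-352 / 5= -70.40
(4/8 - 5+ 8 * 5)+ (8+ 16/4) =95/2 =47.50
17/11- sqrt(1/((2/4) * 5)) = 0.91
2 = 2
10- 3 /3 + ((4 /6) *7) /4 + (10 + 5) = 151 /6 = 25.17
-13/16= -0.81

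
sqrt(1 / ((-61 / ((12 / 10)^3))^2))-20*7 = -1067284 / 7625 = -139.97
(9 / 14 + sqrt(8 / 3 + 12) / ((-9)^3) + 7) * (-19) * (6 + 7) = -1886.49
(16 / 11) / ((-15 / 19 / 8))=-2432 / 165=-14.74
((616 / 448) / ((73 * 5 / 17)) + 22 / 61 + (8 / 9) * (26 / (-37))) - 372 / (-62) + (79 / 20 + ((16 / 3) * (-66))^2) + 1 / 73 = 7349816027753 / 59313960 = 123913.76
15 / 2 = 7.50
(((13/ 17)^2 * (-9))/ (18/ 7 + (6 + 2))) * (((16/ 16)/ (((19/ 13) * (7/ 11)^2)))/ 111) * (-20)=7975110/ 52620253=0.15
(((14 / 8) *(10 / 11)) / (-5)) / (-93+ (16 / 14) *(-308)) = 7 / 9790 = 0.00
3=3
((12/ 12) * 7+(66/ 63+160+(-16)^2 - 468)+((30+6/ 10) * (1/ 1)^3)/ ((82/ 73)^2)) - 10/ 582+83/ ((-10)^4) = -674899517149/ 34241970000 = -19.71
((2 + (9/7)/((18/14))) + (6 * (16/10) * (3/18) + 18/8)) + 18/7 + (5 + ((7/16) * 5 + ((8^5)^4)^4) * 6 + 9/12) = 2968303068827685673699939801248103106590172946751039849644298418171601231603/280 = 10601082388670305977499790000000000000000000000000000000000000000000000000.00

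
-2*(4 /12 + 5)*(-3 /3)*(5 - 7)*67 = -1429.33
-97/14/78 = -97/1092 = -0.09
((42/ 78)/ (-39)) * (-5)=35/ 507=0.07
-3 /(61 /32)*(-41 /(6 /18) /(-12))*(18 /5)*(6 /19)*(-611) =64932192 /5795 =11204.86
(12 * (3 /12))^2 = 9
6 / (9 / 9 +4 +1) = 1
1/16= 0.06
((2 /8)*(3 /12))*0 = 0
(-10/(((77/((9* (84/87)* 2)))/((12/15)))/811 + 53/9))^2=606155673600/210696606289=2.88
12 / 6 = 2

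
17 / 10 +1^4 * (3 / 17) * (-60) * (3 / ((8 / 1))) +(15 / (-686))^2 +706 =28149660057 / 40000660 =703.73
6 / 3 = 2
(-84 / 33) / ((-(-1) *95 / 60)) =-336 / 209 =-1.61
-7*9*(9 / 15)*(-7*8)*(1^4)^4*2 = 4233.60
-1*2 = -2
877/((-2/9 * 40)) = -7893/80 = -98.66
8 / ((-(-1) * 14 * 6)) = 2 / 21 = 0.10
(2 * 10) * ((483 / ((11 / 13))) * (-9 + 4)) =-627900 / 11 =-57081.82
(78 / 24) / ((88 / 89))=1157 / 352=3.29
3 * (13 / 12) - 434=-430.75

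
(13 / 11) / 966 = 13 / 10626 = 0.00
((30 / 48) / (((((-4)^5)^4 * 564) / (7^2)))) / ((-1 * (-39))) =245 / 193478862116487168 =0.00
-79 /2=-39.50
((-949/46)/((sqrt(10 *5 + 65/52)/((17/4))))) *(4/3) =-16133 *sqrt(205)/14145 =-16.33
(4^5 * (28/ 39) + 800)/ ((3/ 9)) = 59872/ 13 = 4605.54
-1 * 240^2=-57600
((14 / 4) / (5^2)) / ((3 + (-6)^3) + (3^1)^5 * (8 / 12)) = -0.00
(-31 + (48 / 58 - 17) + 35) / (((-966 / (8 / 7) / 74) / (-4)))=-417952 / 98049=-4.26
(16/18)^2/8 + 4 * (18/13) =5936/1053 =5.64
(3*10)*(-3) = -90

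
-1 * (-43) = 43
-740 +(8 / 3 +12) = -2176 / 3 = -725.33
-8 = -8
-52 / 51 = -1.02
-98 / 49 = -2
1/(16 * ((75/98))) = 49/600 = 0.08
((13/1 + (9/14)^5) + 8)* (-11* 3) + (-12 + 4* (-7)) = -396173609/537824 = -736.62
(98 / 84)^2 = 49 / 36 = 1.36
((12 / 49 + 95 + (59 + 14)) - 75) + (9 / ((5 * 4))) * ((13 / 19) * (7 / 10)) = 17402331 / 186200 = 93.46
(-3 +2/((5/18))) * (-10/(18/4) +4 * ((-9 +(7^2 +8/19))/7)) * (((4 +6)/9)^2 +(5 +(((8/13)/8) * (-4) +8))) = 73289804/60021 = 1221.07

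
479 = 479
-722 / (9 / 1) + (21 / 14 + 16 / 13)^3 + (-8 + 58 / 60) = -52906169 / 790920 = -66.89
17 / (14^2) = 17 / 196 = 0.09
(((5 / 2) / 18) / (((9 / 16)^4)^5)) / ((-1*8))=-188894659314785808547840 / 109418989131512359209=-1726.34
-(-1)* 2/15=2/15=0.13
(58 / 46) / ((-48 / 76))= -551 / 276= -2.00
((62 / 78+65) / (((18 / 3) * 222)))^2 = 1646089 / 674648676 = 0.00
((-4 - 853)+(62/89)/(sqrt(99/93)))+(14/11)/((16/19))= -75283/88+62 * sqrt(1023)/2937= -854.81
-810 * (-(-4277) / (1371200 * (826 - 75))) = -346437 / 102977120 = -0.00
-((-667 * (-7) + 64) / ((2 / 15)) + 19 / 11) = -35499.23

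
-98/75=-1.31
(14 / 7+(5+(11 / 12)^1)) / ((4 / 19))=1805 / 48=37.60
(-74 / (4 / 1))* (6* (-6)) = 666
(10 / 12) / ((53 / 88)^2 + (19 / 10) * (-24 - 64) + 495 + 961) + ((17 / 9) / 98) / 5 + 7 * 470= 724232771165377 / 220131240210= 3290.00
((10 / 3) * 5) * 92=4600 / 3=1533.33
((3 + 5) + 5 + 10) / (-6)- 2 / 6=-25 / 6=-4.17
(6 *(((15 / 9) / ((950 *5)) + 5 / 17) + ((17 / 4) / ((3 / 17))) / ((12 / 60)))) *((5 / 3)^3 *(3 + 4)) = 409391815 / 17442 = 23471.61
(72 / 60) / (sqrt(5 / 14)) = 6*sqrt(70) / 25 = 2.01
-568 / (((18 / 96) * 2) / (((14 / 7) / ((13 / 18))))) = -54528 / 13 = -4194.46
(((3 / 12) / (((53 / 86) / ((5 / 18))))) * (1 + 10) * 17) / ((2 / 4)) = 40205 / 954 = 42.14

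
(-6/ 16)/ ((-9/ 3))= 1/ 8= 0.12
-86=-86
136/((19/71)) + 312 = 15584/19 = 820.21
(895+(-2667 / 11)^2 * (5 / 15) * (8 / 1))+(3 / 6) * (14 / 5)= 95380842 / 605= 157654.28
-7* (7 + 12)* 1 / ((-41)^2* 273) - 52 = -3409087 / 65559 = -52.00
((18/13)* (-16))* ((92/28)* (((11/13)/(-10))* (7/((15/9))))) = 109296/4225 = 25.87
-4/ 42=-2/ 21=-0.10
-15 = -15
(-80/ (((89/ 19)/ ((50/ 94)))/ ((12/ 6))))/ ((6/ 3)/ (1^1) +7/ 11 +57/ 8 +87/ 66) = -267520/ 163137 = -1.64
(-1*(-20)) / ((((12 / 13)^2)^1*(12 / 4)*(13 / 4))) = 65 / 27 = 2.41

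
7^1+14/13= 8.08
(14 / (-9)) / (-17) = 14 / 153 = 0.09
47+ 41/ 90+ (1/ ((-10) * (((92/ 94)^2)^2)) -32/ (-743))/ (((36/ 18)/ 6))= 14149342369267/ 299407482720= 47.26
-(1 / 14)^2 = -1 / 196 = -0.01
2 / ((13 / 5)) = 10 / 13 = 0.77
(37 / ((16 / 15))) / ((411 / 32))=370 / 137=2.70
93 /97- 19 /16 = -355 /1552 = -0.23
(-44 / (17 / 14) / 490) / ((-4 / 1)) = 11 / 595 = 0.02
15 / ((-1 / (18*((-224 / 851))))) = 60480 / 851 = 71.07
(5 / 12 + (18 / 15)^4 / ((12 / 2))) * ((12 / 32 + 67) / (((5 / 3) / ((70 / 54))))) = 21570241 / 540000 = 39.94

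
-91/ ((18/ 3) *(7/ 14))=-91/ 3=-30.33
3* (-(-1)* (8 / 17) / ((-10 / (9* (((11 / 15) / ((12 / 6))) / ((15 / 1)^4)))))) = -0.00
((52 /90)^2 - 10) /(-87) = 19574 /176175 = 0.11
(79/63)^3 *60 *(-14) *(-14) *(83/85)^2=54344730736/2457945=22109.82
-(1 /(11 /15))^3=-3375 /1331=-2.54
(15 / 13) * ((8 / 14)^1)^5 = 15360 / 218491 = 0.07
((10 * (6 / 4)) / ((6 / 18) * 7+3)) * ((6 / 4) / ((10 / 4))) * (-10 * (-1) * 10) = 675 / 4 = 168.75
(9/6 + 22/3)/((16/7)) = 371/96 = 3.86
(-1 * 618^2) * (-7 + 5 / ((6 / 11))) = -827502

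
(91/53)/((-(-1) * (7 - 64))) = -91/3021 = -0.03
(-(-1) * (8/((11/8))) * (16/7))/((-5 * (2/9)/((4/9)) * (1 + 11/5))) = -128/77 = -1.66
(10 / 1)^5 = 100000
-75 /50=-3 /2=-1.50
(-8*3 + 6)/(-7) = 18/7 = 2.57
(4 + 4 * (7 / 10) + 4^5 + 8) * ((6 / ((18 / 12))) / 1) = 20776 / 5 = 4155.20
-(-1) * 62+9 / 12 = 251 / 4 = 62.75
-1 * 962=-962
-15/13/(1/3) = -45/13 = -3.46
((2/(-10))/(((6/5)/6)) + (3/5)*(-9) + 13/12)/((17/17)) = -319/60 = -5.32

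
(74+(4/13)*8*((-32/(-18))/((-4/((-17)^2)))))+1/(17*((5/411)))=-2360303/9945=-237.34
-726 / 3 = -242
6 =6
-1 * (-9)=9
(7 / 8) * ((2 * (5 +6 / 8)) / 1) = 161 / 16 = 10.06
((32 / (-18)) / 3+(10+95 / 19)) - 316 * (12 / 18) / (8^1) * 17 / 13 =-7030 / 351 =-20.03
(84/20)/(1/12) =252/5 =50.40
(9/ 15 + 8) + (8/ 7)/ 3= 943/ 105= 8.98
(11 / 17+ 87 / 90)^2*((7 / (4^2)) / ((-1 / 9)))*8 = -4741303 / 57800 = -82.03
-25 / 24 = -1.04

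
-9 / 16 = -0.56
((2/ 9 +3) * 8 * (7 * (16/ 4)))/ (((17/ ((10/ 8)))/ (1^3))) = 8120/ 153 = 53.07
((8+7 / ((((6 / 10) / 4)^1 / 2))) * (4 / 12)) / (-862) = -152 / 3879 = -0.04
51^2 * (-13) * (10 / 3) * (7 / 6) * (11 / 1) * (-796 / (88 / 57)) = 1491547785 / 2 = 745773892.50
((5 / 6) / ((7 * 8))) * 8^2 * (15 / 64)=25 / 112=0.22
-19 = -19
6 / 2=3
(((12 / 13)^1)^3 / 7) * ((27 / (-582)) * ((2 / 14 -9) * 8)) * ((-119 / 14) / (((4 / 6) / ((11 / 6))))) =-90154944 / 10442341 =-8.63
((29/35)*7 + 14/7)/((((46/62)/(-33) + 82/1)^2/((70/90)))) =2441901/2705001065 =0.00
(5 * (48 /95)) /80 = 3 /95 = 0.03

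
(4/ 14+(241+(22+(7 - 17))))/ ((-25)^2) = 1773/ 4375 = 0.41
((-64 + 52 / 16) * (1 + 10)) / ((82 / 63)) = -168399 / 328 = -513.41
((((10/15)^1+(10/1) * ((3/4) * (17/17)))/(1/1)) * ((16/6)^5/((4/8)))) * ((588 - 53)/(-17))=-859013120/12393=-69314.38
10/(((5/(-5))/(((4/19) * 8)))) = -320/19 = -16.84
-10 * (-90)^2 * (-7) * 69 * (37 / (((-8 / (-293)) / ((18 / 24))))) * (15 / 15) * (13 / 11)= 2067645659625 / 44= 46991946809.66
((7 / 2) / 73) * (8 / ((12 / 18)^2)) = 63 / 73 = 0.86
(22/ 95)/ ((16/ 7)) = 77/ 760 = 0.10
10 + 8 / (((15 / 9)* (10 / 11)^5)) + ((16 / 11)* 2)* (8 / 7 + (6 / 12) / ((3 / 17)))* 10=1925983343 / 14437500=133.40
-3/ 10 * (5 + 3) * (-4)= 48/ 5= 9.60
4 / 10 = 2 / 5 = 0.40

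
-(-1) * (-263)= -263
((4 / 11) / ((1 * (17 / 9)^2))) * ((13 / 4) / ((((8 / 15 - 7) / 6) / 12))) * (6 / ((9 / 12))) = -9097920 / 308363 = -29.50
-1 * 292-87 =-379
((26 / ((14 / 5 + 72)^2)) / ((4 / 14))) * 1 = 2275 / 139876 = 0.02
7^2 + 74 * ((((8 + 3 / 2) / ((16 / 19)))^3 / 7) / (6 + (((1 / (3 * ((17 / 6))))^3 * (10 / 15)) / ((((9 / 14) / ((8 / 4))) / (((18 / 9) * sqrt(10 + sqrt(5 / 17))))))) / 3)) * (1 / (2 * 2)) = 49 + 1740697597 / (458752 * (896 * sqrt(sqrt(85) / 17 + 10) / 397953 + 6)) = 680.63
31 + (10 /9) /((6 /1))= 842 /27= 31.19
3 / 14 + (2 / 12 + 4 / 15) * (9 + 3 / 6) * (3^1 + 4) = 12193 / 420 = 29.03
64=64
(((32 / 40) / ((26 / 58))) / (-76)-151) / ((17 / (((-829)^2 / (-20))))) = 64090033937 / 209950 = 305263.32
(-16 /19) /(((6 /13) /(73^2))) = -554216 /57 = -9723.09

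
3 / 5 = 0.60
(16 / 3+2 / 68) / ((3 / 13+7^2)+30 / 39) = 547 / 5100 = 0.11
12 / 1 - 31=-19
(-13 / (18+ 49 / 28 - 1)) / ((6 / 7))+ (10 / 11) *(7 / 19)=-22288 / 47025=-0.47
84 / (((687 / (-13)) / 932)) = -339248 / 229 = -1481.43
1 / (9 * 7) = 1 / 63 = 0.02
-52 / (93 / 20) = -1040 / 93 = -11.18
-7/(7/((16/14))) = -8/7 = -1.14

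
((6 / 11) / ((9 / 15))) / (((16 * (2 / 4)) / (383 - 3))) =475 / 11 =43.18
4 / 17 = 0.24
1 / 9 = 0.11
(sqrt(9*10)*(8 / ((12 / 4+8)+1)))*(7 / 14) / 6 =0.53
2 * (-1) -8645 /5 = -1731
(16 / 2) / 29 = 8 / 29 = 0.28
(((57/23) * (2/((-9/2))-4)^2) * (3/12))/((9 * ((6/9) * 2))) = 1900/1863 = 1.02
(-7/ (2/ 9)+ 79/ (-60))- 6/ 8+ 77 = 1303/ 30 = 43.43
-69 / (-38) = 69 / 38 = 1.82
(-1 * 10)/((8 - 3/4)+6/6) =-40/33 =-1.21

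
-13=-13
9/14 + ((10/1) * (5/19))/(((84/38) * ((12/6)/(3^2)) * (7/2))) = 213/98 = 2.17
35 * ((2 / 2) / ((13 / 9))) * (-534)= -168210 / 13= -12939.23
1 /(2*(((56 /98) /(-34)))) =-119 /4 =-29.75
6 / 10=3 / 5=0.60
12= 12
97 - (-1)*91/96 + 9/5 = 47879/480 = 99.75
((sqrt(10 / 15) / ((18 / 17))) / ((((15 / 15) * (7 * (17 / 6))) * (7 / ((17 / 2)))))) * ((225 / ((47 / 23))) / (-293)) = -9775 * sqrt(6) / 1349558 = -0.02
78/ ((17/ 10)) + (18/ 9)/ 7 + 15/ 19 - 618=-1291127/ 2261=-571.04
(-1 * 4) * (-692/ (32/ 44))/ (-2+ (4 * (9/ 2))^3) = 173/ 265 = 0.65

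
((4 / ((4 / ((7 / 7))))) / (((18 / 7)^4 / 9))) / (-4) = -2401 / 46656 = -0.05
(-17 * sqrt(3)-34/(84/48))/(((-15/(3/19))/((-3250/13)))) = -850 * sqrt(3)/19-6800/133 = -128.61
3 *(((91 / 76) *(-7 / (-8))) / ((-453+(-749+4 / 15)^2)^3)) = 21767484375 / 1217197098761431278250600448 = 0.00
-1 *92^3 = -778688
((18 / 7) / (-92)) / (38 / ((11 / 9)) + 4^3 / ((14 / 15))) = -0.00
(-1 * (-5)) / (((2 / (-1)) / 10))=-25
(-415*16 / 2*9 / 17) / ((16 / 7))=-26145 / 34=-768.97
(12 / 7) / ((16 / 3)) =9 / 28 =0.32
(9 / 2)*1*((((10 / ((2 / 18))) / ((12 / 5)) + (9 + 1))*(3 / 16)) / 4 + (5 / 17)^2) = 770085 / 73984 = 10.41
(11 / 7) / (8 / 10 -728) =-55 / 25452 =-0.00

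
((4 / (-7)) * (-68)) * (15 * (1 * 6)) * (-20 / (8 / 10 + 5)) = -2448000 / 203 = -12059.11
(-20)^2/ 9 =400/ 9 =44.44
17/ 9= 1.89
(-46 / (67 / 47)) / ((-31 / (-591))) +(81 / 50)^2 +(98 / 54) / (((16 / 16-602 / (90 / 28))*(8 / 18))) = -6666248823606 / 10882181875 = -612.58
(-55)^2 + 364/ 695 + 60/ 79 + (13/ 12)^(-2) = 28088622009/ 9278945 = 3027.14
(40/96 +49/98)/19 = 0.05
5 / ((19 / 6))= 30 / 19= 1.58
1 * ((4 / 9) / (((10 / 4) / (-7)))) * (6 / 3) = -112 / 45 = -2.49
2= 2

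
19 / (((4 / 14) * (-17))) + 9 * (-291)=-89179 / 34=-2622.91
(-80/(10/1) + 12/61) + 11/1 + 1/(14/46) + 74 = 34366/427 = 80.48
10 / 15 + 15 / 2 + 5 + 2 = 91 / 6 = 15.17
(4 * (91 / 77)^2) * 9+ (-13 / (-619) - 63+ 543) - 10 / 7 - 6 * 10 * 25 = -509154867 / 524293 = -971.13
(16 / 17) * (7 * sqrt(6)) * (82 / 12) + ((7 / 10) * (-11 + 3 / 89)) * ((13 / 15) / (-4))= 11102 / 6675 + 2296 * sqrt(6) / 51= 111.94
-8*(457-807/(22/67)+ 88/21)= 3689516/231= 15971.93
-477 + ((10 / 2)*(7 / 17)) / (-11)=-89234 / 187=-477.19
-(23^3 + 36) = -12203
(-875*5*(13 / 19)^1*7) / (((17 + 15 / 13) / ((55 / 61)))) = -284659375 / 273524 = -1040.71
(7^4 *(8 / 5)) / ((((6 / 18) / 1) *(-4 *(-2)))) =7203 / 5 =1440.60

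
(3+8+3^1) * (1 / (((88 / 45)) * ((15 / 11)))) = 5.25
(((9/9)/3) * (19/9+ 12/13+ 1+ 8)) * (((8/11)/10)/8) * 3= 64/585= 0.11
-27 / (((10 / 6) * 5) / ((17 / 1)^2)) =-23409 / 25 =-936.36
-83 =-83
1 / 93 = 0.01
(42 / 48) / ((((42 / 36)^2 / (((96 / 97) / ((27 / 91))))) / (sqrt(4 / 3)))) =416* sqrt(3) / 291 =2.48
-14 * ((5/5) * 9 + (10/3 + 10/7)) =-578/3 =-192.67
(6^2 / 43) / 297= 4 / 1419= 0.00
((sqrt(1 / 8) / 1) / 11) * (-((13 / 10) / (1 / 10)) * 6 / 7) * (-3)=1.07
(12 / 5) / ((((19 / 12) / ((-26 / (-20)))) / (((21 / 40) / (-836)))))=-2457 / 1985500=-0.00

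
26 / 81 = 0.32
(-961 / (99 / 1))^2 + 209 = 2971930 / 9801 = 303.23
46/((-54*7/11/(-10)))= 2530/189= 13.39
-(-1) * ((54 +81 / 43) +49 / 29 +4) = 76782 / 1247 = 61.57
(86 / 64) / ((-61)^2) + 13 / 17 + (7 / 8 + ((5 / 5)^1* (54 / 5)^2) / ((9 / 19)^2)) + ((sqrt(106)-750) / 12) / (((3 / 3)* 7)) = sqrt(106) / 84 + 181565831753 / 354239200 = 512.67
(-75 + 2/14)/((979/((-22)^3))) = 814.18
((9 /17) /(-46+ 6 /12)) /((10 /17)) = -9 /455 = -0.02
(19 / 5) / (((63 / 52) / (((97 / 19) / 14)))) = 2522 / 2205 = 1.14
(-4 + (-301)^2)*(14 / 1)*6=7610148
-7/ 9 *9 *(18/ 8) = -63/ 4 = -15.75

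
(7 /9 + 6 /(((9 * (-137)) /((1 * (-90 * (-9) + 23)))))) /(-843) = 4039 /1039419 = 0.00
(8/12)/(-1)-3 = -11/3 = -3.67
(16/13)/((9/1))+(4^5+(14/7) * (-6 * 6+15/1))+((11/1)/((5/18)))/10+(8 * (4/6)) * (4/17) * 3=49220861/49725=989.86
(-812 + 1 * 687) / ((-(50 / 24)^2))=144 / 5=28.80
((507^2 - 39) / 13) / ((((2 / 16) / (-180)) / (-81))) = 2305972800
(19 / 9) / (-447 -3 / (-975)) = -325 / 68814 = -0.00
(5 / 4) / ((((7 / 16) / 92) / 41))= 75440 / 7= 10777.14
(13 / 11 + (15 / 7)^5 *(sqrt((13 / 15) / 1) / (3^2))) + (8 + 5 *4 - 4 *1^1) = 5625 *sqrt(195) / 16807 + 277 / 11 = 29.86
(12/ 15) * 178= 712/ 5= 142.40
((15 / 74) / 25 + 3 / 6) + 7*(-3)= -3791 / 185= -20.49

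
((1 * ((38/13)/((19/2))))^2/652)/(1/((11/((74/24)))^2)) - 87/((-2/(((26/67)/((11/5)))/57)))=72062777143/528078937529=0.14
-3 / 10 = -0.30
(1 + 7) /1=8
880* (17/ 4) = 3740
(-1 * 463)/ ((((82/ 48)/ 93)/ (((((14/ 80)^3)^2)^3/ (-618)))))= 70117861112426023491/ 72550587564032000000000000000000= 0.00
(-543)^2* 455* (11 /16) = 1475719245 /16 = 92232452.81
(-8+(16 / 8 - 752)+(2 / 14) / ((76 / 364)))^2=207043321 / 361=573527.20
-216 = -216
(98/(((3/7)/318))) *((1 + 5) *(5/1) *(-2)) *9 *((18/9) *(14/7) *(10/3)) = -523555200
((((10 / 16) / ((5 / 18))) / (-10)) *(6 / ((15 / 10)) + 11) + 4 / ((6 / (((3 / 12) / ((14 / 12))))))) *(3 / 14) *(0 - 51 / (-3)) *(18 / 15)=-27693 / 1960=-14.13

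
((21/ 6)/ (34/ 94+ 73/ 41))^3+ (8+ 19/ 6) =8738313976081/ 562741641216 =15.53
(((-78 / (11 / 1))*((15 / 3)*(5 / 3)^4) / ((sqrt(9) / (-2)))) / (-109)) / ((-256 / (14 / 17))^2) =-1990625 / 114964033536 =-0.00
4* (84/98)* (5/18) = 20/21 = 0.95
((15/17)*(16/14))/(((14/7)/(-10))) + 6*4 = 2256/119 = 18.96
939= 939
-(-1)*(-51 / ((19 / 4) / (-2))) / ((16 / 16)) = 408 / 19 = 21.47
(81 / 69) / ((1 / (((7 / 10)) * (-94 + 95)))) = 189 / 230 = 0.82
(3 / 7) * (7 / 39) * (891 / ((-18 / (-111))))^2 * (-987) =-119188265427 / 52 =-2292082027.44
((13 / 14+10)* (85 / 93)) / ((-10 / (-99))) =85833 / 868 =98.89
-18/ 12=-3/ 2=-1.50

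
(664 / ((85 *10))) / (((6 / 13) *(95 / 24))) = 17264 / 40375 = 0.43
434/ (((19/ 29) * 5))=12586/ 95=132.48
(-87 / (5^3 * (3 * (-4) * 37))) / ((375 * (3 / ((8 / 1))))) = 58 / 5203125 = 0.00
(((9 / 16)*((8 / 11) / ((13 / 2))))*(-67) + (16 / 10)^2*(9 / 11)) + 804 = 2866713 / 3575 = 801.88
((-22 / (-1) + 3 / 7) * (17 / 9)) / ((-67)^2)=2669 / 282807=0.01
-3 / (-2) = 3 / 2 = 1.50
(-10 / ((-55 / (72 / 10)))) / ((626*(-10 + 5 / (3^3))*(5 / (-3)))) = 2916 / 22809875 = 0.00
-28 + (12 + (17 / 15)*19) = 83 / 15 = 5.53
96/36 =8/3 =2.67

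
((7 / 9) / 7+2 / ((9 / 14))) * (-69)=-667 / 3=-222.33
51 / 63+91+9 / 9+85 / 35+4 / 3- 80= 16.57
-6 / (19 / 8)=-48 / 19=-2.53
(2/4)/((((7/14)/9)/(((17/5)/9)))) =17/5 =3.40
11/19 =0.58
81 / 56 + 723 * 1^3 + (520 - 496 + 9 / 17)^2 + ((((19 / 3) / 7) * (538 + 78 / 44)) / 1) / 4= 55247075 / 38148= 1448.23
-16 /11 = -1.45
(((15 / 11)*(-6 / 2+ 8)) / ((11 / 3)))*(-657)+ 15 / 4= -1217.94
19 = 19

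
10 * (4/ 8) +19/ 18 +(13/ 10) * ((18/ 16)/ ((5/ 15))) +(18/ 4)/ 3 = 8599/ 720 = 11.94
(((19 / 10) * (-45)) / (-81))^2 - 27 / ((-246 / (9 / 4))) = 36163 / 26568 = 1.36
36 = 36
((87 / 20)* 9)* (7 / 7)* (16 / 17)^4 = 12828672 / 417605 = 30.72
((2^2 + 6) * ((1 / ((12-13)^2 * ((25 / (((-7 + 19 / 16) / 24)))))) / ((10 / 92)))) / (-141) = 713 / 112800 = 0.01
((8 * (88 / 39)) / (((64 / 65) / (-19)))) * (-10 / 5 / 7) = 2090 / 21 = 99.52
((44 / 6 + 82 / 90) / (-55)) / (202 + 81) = -0.00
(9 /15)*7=21 /5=4.20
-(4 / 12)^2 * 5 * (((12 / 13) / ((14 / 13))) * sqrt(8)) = -1.35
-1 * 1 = -1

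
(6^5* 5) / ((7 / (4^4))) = 9953280 / 7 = 1421897.14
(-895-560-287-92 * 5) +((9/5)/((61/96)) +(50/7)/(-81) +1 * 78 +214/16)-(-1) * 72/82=-119514819931/56722680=-2107.00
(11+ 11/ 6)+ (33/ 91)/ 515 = 3608803/ 281190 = 12.83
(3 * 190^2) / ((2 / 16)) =866400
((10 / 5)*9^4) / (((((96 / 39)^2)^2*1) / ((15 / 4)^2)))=42162462225 / 8388608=5026.16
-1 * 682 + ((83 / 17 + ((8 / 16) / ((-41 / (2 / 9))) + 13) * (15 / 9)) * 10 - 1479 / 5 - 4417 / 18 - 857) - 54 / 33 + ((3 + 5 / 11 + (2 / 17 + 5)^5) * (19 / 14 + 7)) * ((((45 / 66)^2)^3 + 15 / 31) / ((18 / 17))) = 1028755776522421623954337 / 71493040266209084160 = 14389.59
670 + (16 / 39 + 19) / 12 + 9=680.62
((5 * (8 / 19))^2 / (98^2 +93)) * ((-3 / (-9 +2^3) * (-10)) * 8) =-384000 / 3500617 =-0.11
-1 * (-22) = 22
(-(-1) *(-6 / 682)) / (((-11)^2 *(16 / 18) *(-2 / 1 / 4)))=27 / 165044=0.00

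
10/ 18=5/ 9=0.56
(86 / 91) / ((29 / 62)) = 5332 / 2639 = 2.02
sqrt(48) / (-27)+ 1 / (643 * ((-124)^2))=-0.26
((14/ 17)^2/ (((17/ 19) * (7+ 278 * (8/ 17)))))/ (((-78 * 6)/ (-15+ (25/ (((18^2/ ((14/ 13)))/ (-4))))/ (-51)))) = 749636545/ 4254558899877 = 0.00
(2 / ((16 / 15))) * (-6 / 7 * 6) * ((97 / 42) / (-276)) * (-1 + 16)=1.21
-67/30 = -2.23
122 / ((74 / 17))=1037 / 37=28.03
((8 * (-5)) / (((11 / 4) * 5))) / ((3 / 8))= -256 / 33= -7.76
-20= -20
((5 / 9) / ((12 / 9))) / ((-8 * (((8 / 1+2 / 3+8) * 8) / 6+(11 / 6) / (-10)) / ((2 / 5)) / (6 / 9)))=-5 / 7934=-0.00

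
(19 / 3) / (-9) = -19 / 27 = -0.70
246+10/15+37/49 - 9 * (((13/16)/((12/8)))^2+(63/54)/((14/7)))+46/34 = 38526037/159936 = 240.88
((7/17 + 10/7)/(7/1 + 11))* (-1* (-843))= 20513/238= 86.19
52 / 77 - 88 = -6724 / 77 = -87.32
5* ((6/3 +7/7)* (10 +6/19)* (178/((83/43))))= 22502760/1577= 14269.35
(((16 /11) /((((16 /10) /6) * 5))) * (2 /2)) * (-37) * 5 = -2220 /11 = -201.82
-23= -23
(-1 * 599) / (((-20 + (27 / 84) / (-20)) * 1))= 335440 / 11209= 29.93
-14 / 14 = -1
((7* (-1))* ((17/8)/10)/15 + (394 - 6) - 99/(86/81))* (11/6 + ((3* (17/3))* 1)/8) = 288881377/247680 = 1166.35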